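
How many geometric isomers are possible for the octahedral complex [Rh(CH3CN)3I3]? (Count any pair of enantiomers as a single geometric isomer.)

2

In an octahedral complex each vertex has one trans partner and four cis neighbours.
Working through the distinct placements yields 2 geometric isomers: CH3CN mer; CH3CN fac.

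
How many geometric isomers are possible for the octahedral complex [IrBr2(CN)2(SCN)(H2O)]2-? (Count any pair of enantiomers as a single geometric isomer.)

There are 6 geometric isomers: Br trans, CN trans; Br trans, CN cis; Br cis, CN cis (3 arrangements, 2 chiral); Br cis, CN trans.

6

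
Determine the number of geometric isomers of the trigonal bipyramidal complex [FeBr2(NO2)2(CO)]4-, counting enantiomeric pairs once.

In a trigonal bipyramid the two axial positions differ from the three equatorial ones.
Placing the ligands in turn and identifying arrangements related by rotation or reflection leaves 5 distinct geometric isomers.

5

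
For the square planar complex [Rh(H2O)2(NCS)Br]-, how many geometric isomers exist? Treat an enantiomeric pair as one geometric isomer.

2

A square has two trans pairs of vertices; adjacent vertices are cis.
There are 2 geometric isomers: H2O cis; H2O trans.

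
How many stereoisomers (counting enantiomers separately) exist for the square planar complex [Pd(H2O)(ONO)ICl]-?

A square has two trans pairs of vertices; adjacent vertices are cis.
Working through the distinct placements yields 3 geometric isomers: (Cl/I trans, H2O/ONO trans); (Cl/ONO trans, H2O/I trans); (Cl/H2O trans, I/ONO trans).
Each arrangement has an internal mirror plane or centre of symmetry, so none is chiral.

3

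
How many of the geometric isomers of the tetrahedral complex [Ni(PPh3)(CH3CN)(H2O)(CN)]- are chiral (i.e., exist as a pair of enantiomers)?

1

All four vertices of a tetrahedron are equivalent and mutually adjacent, so cis/trans isomerism cannot arise.
Only one geometric arrangement is possible; it has no improper symmetry element, so it exists as a pair of enantiomers (2 stereoisomers).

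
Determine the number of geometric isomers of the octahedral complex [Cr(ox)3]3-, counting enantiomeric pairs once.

1

In an octahedral complex each vertex has one trans partner and four cis neighbours.
Each ox is bidentate and must span two cis positions.
Only one geometric arrangement is possible; it has no improper symmetry element, so it exists as a pair of enantiomers (2 stereoisomers).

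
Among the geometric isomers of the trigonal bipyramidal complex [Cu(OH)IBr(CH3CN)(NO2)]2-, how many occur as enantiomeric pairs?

10

A trigonal bipyramid has two axial and three equatorial sites, which are chemically inequivalent.
Exhaustive case analysis gives 10 geometric isomers.
Of these, 10 lack any improper symmetry element and so occur as enantiomeric pairs, giving 10 + 10 = 20 stereoisomers in total.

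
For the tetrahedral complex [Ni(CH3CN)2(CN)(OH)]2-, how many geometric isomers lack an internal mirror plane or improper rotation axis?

All four vertices of a tetrahedron are equivalent and mutually adjacent, so cis/trans isomerism cannot arise.
Only one geometric arrangement is possible.

0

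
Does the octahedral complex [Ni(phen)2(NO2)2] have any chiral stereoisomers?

In an octahedral complex each vertex has one trans partner and four cis neighbours.
Each phen is bidentate and must span two cis positions.
Systematic placement gives 2 geometric isomers: NO2 trans; NO2 cis (chiral).
One of these lacks any improper symmetry element and so occurs as an enantiomeric pair, giving 2 + 1 = 3 stereoisomers in total.

yes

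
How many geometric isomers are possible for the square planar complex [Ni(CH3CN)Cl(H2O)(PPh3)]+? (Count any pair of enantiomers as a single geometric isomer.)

3

In a square planar complex each vertex has one trans partner and two cis neighbours.
The distinct arrangements are (3 in all): (CH3CN/H2O trans, Cl/PPh3 trans); (CH3CN/PPh3 trans, Cl/H2O trans); (CH3CN/Cl trans, H2O/PPh3 trans).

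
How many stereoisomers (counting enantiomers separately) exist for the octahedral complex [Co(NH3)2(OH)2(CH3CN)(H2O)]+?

8

An octahedron has six vertices in three trans pairs; every non-trans pair is cis.
Systematic placement gives 6 geometric isomers: NH3 trans, OH trans; NH3 cis, OH cis (3 arrangements, 2 chiral); NH3 cis, OH trans; NH3 trans, OH cis.
Of these, 2 lack any improper symmetry element and so occur as enantiomeric pairs, giving 6 + 2 = 8 stereoisomers in total.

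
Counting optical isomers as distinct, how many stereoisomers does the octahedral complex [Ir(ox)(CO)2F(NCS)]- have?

An octahedron has six vertices in three trans pairs; every non-trans pair is cis.
Each ox is bidentate and must span two cis positions.
Systematic placement gives 4 geometric isomers: CO trans; CO cis (3 arrangements, 2 chiral).
Of these, 2 lack any improper symmetry element and so occur as enantiomeric pairs, giving 4 + 2 = 6 stereoisomers in total.

6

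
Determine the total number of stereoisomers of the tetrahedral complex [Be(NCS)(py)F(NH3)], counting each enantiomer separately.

In a tetrahedral complex all four positions are equivalent and every pair of ligands is adjacent — there is no cis/trans distinction.
Only one geometric arrangement is possible; it has no improper symmetry element, so it exists as a pair of enantiomers (2 stereoisomers).

2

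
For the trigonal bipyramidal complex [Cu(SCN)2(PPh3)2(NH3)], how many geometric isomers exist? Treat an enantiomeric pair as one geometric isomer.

A trigonal bipyramid has two axial and three equatorial sites, which are chemically inequivalent.
Systematic enumeration (placing each ligand type in turn and discarding arrangements equivalent by rotation or reflection) gives 5 geometric isomers.

5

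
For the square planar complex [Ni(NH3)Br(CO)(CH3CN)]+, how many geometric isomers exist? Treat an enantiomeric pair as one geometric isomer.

3

In a square planar complex each vertex has one trans partner and two cis neighbours.
The distinct arrangements are (3 in all): (Br/CO trans, CH3CN/NH3 trans); (Br/NH3 trans, CH3CN/CO trans); (Br/CH3CN trans, CO/NH3 trans).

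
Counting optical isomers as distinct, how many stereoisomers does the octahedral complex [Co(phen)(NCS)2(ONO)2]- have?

Each phen is bidentate and must span two cis positions.
Working through the distinct placements yields 3 geometric isomers: NCS trans, ONO cis; NCS cis, ONO cis (chiral); NCS cis, ONO trans.
One of these lacks any improper symmetry element and so occurs as an enantiomeric pair, giving 3 + 1 = 4 stereoisomers in total.

4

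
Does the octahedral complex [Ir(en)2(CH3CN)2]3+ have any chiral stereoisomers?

yes

An octahedron has six vertices in three trans pairs; every non-trans pair is cis.
Each en is bidentate and must span two cis positions.
Working through the distinct placements yields 2 geometric isomers: CH3CN trans; CH3CN cis (chiral).
One of these lacks any improper symmetry element and so occurs as an enantiomeric pair, giving 2 + 1 = 3 stereoisomers in total.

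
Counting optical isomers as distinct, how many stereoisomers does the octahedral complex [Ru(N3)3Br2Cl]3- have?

3

Systematic placement gives 3 geometric isomers: N3 mer, Br trans; N3 mer, Br cis; N3 fac, Br cis.
Each arrangement has an internal mirror plane or centre of symmetry, so none is chiral.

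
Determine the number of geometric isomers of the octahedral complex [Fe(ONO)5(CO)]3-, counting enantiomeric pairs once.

1

The six octahedral sites form three mutually perpendicular trans pairs.
Only one geometric arrangement is possible.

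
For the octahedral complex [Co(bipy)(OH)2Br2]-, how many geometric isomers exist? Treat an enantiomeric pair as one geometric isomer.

The six octahedral sites form three mutually perpendicular trans pairs.
Each bipy is bidentate and must span two cis positions.
Systematic placement gives 3 geometric isomers: OH cis, Br trans; OH cis, Br cis (chiral); OH trans, Br cis.

3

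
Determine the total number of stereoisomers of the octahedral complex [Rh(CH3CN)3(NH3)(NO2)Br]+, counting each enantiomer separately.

The six octahedral sites form three mutually perpendicular trans pairs.
There are 4 geometric isomers: CH3CN mer (3 arrangements); CH3CN fac (chiral).
One of these lacks any improper symmetry element and so occurs as an enantiomeric pair, giving 4 + 1 = 5 stereoisomers in total.

5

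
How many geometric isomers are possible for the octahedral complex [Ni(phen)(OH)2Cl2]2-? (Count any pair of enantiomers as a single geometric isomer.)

In an octahedral complex each vertex has one trans partner and four cis neighbours.
Each phen is bidentate and must span two cis positions.
The distinct arrangements are (3 in all): OH cis, Cl trans; OH cis, Cl cis (chiral); OH trans, Cl cis.

3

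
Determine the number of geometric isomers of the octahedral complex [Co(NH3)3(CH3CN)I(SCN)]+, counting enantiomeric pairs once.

An octahedron has six vertices in three trans pairs; every non-trans pair is cis.
Working through the distinct placements yields 4 geometric isomers: NH3 mer (3 arrangements); NH3 fac (chiral).

4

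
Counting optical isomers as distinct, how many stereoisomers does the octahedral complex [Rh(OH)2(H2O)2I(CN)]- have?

The six octahedral sites form three mutually perpendicular trans pairs.
Working through the distinct placements yields 6 geometric isomers: OH trans, H2O cis; OH cis, H2O cis (3 arrangements, 2 chiral); OH trans, H2O trans; OH cis, H2O trans.
Of these, 2 lack any improper symmetry element and so occur as enantiomeric pairs, giving 6 + 2 = 8 stereoisomers in total.

8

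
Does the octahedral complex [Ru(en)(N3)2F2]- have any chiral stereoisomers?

The six octahedral sites form three mutually perpendicular trans pairs.
Each en is bidentate and must span two cis positions.
Working through the distinct placements yields 3 geometric isomers: N3 cis, F trans; N3 cis, F cis (chiral); N3 trans, F cis.
One of these lacks any improper symmetry element and so occurs as an enantiomeric pair, giving 3 + 1 = 4 stereoisomers in total.

yes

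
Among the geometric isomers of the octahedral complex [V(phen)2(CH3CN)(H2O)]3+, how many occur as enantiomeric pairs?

Each phen is bidentate and must span two cis positions.
There are 2 geometric isomers: CH3CN and H2O mutually trans; CH3CN and H2O mutually cis (chiral).
One of these lacks any improper symmetry element and so occurs as an enantiomeric pair, giving 2 + 1 = 3 stereoisomers in total.

1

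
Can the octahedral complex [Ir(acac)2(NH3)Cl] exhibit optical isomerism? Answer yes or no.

Each acac is bidentate and must span two cis positions.
The distinct arrangements are (2 in all): NH3 and Cl mutually trans; NH3 and Cl mutually cis (chiral).
One of these lacks any improper symmetry element and so occurs as an enantiomeric pair, giving 2 + 1 = 3 stereoisomers in total.

yes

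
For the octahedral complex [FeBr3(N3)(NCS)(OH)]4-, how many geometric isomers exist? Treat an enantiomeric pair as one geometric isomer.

The six octahedral sites form three mutually perpendicular trans pairs.
There are 4 geometric isomers: Br mer (3 arrangements); Br fac (chiral).

4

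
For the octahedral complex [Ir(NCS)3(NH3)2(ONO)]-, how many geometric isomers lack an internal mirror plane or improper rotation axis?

0

The six octahedral sites form three mutually perpendicular trans pairs.
The distinct arrangements are (3 in all): NCS mer, NH3 cis; NCS mer, NH3 trans; NCS fac, NH3 cis.
Each arrangement has an internal mirror plane or centre of symmetry, so none is chiral.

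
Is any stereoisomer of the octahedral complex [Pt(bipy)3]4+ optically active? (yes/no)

An octahedron has six vertices in three trans pairs; every non-trans pair is cis.
Each bipy is bidentate and must span two cis positions.
Only one geometric arrangement is possible; it has no improper symmetry element, so it exists as a pair of enantiomers (2 stereoisomers).

yes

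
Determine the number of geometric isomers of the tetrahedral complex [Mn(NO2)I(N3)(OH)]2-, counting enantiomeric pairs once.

1

In a tetrahedral complex all four positions are equivalent and every pair of ligands is adjacent — there is no cis/trans distinction.
Only one geometric arrangement is possible; it has no improper symmetry element, so it exists as a pair of enantiomers (2 stereoisomers).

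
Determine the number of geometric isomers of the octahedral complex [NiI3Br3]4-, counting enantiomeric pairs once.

An octahedron has six vertices in three trans pairs; every non-trans pair is cis.
Working through the distinct placements yields 2 geometric isomers: I mer; I fac.

2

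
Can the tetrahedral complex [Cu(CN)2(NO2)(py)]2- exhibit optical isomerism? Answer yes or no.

no

All four vertices of a tetrahedron are equivalent and mutually adjacent, so cis/trans isomerism cannot arise.
Only one geometric arrangement is possible.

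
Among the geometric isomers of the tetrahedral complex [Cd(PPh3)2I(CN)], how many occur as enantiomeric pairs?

All four vertices of a tetrahedron are equivalent and mutually adjacent, so cis/trans isomerism cannot arise.
Only one geometric arrangement is possible.

0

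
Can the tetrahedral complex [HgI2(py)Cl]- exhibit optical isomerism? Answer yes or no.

no

Only one geometric arrangement is possible.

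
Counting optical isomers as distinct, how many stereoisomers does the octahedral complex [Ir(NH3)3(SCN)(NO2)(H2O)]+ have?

5

The six octahedral sites form three mutually perpendicular trans pairs.
The distinct arrangements are (4 in all): NH3 mer (3 arrangements); NH3 fac (chiral).
One of these lacks any improper symmetry element and so occurs as an enantiomeric pair, giving 4 + 1 = 5 stereoisomers in total.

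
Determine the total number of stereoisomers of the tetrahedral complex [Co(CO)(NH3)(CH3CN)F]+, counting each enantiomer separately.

2

All four vertices of a tetrahedron are equivalent and mutually adjacent, so cis/trans isomerism cannot arise.
Only one geometric arrangement is possible; it has no improper symmetry element, so it exists as a pair of enantiomers (2 stereoisomers).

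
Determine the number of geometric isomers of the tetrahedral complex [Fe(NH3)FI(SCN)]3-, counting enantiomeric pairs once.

Only one geometric arrangement is possible; it has no improper symmetry element, so it exists as a pair of enantiomers (2 stereoisomers).

1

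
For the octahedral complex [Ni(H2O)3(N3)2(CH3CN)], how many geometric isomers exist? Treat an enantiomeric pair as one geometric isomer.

3

Systematic placement gives 3 geometric isomers: H2O mer, N3 trans; H2O fac, N3 cis; H2O mer, N3 cis.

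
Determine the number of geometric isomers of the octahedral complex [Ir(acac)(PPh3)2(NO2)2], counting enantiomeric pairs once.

3

In an octahedral complex each vertex has one trans partner and four cis neighbours.
Each acac is bidentate and must span two cis positions.
Working through the distinct placements yields 3 geometric isomers: PPh3 cis, NO2 trans; PPh3 cis, NO2 cis (chiral); PPh3 trans, NO2 cis.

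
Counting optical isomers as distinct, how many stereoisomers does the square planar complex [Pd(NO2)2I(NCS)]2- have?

2

Working through the distinct placements yields 2 geometric isomers: NO2 cis; NO2 trans.
Each arrangement has an internal mirror plane or centre of symmetry, so none is chiral.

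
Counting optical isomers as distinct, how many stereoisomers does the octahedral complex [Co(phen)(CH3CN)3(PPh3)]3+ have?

An octahedron has six vertices in three trans pairs; every non-trans pair is cis.
Each phen is bidentate and must span two cis positions.
Working through the distinct placements yields 2 geometric isomers: CH3CN mer; CH3CN fac.
Each arrangement has an internal mirror plane or centre of symmetry, so none is chiral.

2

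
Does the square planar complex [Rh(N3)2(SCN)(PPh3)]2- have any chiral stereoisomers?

no

Working through the distinct placements yields 2 geometric isomers: N3 cis; N3 trans.
Each arrangement has an internal mirror plane or centre of symmetry, so none is chiral.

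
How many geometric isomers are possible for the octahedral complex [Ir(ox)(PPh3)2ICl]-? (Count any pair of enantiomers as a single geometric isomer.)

4

Each ox is bidentate and must span two cis positions.
The distinct arrangements are (4 in all): PPh3 cis (3 arrangements, 2 chiral); PPh3 trans.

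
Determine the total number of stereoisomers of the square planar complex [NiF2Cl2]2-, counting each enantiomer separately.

2

A square has two trans pairs of vertices; adjacent vertices are cis.
There are 2 geometric isomers: F cis; F trans.
Each arrangement has an internal mirror plane or centre of symmetry, so none is chiral.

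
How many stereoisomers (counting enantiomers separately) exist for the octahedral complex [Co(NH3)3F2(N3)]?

3

Systematic placement gives 3 geometric isomers: NH3 mer, F trans; NH3 mer, F cis; NH3 fac, F cis.
Each arrangement has an internal mirror plane or centre of symmetry, so none is chiral.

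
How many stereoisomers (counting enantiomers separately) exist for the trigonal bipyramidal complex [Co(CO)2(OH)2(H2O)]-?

In a trigonal bipyramid the two axial positions differ from the three equatorial ones.
Placing the ligands in turn and identifying arrangements related by rotation or reflection leaves 5 distinct geometric isomers.
One of these lacks any improper symmetry element and so occurs as an enantiomeric pair, giving 5 + 1 = 6 stereoisomers in total.

6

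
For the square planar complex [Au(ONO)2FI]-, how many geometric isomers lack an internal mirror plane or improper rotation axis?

0

Systematic placement gives 2 geometric isomers: ONO cis; ONO trans.
Each arrangement has an internal mirror plane or centre of symmetry, so none is chiral.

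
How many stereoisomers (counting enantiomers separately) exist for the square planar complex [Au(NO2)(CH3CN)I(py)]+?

3

In a square planar complex each vertex has one trans partner and two cis neighbours.
Working through the distinct placements yields 3 geometric isomers: (CH3CN/NO2 trans, I/py trans); (CH3CN/py trans, I/NO2 trans); (CH3CN/I trans, NO2/py trans).
Each arrangement has an internal mirror plane or centre of symmetry, so none is chiral.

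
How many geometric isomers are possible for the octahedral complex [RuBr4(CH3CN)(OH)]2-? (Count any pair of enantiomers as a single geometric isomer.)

The six octahedral sites form three mutually perpendicular trans pairs.
Working through the distinct placements yields 2 geometric isomers: CH3CN and OH mutually trans; CH3CN and OH mutually cis.

2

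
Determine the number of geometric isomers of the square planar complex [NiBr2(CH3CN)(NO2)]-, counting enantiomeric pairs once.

A square has two trans pairs of vertices; adjacent vertices are cis.
There are 2 geometric isomers: Br cis; Br trans.

2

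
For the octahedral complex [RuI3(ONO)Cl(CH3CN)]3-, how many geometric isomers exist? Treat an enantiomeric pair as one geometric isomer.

Systematic placement gives 4 geometric isomers: I mer (3 arrangements); I fac (chiral).

4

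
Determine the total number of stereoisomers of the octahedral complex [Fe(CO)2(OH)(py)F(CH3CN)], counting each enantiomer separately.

In an octahedral complex each vertex has one trans partner and four cis neighbours.
Systematic enumeration (placing each ligand type in turn and discarding arrangements equivalent by rotation or reflection) gives 9 geometric isomers.
Of these, 6 lack any improper symmetry element and so occur as enantiomeric pairs, giving 9 + 6 = 15 stereoisomers in total.

15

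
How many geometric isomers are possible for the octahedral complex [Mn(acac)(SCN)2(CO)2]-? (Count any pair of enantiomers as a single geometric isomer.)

3

An octahedron has six vertices in three trans pairs; every non-trans pair is cis.
Each acac is bidentate and must span two cis positions.
There are 3 geometric isomers: SCN cis, CO trans; SCN cis, CO cis (chiral); SCN trans, CO cis.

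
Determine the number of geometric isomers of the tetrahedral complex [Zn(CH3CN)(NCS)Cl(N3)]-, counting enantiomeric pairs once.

Only one geometric arrangement is possible; it has no improper symmetry element, so it exists as a pair of enantiomers (2 stereoisomers).

1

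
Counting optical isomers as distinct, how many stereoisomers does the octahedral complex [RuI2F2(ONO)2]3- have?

An octahedron has six vertices in three trans pairs; every non-trans pair is cis.
The distinct arrangements are (5 in all): I trans, F trans, ONO trans; I cis, F trans, ONO cis; I cis, F cis, ONO trans; I cis, F cis, ONO cis (chiral); I trans, F cis, ONO cis.
One of these lacks any improper symmetry element and so occurs as an enantiomeric pair, giving 5 + 1 = 6 stereoisomers in total.

6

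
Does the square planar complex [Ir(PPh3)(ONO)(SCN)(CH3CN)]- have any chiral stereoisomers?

In a square planar complex each vertex has one trans partner and two cis neighbours.
Systematic placement gives 3 geometric isomers: (CH3CN/PPh3 trans, ONO/SCN trans); (CH3CN/SCN trans, ONO/PPh3 trans); (CH3CN/ONO trans, PPh3/SCN trans).
Each arrangement has an internal mirror plane or centre of symmetry, so none is chiral.

no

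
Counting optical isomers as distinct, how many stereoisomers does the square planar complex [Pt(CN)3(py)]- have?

1

A square has two trans pairs of vertices; adjacent vertices are cis.
Only one geometric arrangement is possible.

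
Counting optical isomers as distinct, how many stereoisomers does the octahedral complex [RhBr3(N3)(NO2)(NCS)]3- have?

5

In an octahedral complex each vertex has one trans partner and four cis neighbours.
Working through the distinct placements yields 4 geometric isomers: Br mer (3 arrangements); Br fac (chiral).
One of these lacks any improper symmetry element and so occurs as an enantiomeric pair, giving 4 + 1 = 5 stereoisomers in total.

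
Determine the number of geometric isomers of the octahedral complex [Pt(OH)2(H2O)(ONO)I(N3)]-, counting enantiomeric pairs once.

9

An octahedron has six vertices in three trans pairs; every non-trans pair is cis.
Exhaustive case analysis gives 9 geometric isomers.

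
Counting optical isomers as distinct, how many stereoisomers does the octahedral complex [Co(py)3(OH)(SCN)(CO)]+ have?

Working through the distinct placements yields 4 geometric isomers: py mer (3 arrangements); py fac (chiral).
One of these lacks any improper symmetry element and so occurs as an enantiomeric pair, giving 4 + 1 = 5 stereoisomers in total.

5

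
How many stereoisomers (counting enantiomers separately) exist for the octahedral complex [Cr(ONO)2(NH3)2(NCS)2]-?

6

The distinct arrangements are (5 in all): ONO trans, NH3 trans, NCS trans; ONO cis, NH3 cis, NCS trans; ONO trans, NH3 cis, NCS cis; ONO cis, NH3 cis, NCS cis (chiral); ONO cis, NH3 trans, NCS cis.
One of these lacks any improper symmetry element and so occurs as an enantiomeric pair, giving 5 + 1 = 6 stereoisomers in total.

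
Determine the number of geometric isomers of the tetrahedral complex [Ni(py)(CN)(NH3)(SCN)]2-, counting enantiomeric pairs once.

All four vertices of a tetrahedron are equivalent and mutually adjacent, so cis/trans isomerism cannot arise.
Only one geometric arrangement is possible; it has no improper symmetry element, so it exists as a pair of enantiomers (2 stereoisomers).

1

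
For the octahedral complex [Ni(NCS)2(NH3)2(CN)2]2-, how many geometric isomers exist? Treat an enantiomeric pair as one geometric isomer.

Working through the distinct placements yields 5 geometric isomers: NCS trans, NH3 trans, CN trans; NCS cis, NH3 cis, CN trans; NCS cis, NH3 trans, CN cis; NCS cis, NH3 cis, CN cis (chiral); NCS trans, NH3 cis, CN cis.

5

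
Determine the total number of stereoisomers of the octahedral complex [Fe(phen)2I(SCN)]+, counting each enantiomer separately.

An octahedron has six vertices in three trans pairs; every non-trans pair is cis.
Each phen is bidentate and must span two cis positions.
The distinct arrangements are (2 in all): I and SCN mutually trans; I and SCN mutually cis (chiral).
One of these lacks any improper symmetry element and so occurs as an enantiomeric pair, giving 2 + 1 = 3 stereoisomers in total.

3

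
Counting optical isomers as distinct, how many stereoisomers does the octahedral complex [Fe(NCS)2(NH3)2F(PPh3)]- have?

8

There are 6 geometric isomers: NCS cis, NH3 cis (3 arrangements, 2 chiral); NCS cis, NH3 trans; NCS trans, NH3 cis; NCS trans, NH3 trans.
Of these, 2 lack any improper symmetry element and so occur as enantiomeric pairs, giving 6 + 2 = 8 stereoisomers in total.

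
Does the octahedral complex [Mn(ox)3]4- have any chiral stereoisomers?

yes

The six octahedral sites form three mutually perpendicular trans pairs.
Each ox is bidentate and must span two cis positions.
Only one geometric arrangement is possible; it has no improper symmetry element, so it exists as a pair of enantiomers (2 stereoisomers).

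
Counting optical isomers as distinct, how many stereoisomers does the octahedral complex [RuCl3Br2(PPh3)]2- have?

3

In an octahedral complex each vertex has one trans partner and four cis neighbours.
Systematic placement gives 3 geometric isomers: Cl mer, Br trans; Cl fac, Br cis; Cl mer, Br cis.
Each arrangement has an internal mirror plane or centre of symmetry, so none is chiral.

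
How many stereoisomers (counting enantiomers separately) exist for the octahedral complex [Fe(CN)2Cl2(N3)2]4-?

Systematic placement gives 5 geometric isomers: CN trans, Cl trans, N3 trans; CN trans, Cl cis, N3 cis; CN cis, Cl cis, N3 trans; CN cis, Cl cis, N3 cis (chiral); CN cis, Cl trans, N3 cis.
One of these lacks any improper symmetry element and so occurs as an enantiomeric pair, giving 5 + 1 = 6 stereoisomers in total.

6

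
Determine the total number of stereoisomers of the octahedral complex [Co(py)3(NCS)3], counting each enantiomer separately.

2

In an octahedral complex each vertex has one trans partner and four cis neighbours.
The distinct arrangements are (2 in all): py mer; py fac.
Each arrangement has an internal mirror plane or centre of symmetry, so none is chiral.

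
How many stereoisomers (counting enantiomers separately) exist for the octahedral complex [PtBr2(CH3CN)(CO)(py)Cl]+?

15

In an octahedral complex each vertex has one trans partner and four cis neighbours.
Systematic enumeration (placing each ligand type in turn and discarding arrangements equivalent by rotation or reflection) gives 9 geometric isomers.
Of these, 6 lack any improper symmetry element and so occur as enantiomeric pairs, giving 9 + 6 = 15 stereoisomers in total.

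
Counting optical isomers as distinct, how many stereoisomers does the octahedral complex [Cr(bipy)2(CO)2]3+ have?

In an octahedral complex each vertex has one trans partner and four cis neighbours.
Each bipy is bidentate and must span two cis positions.
The distinct arrangements are (2 in all): CO trans; CO cis (chiral).
One of these lacks any improper symmetry element and so occurs as an enantiomeric pair, giving 2 + 1 = 3 stereoisomers in total.

3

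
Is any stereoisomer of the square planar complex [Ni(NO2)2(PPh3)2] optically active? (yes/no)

There are 2 geometric isomers: NO2 cis; NO2 trans.
Each arrangement has an internal mirror plane or centre of symmetry, so none is chiral.

no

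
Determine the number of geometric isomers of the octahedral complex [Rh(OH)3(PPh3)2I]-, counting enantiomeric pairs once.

The six octahedral sites form three mutually perpendicular trans pairs.
Working through the distinct placements yields 3 geometric isomers: OH mer, PPh3 trans; OH fac, PPh3 cis; OH mer, PPh3 cis.

3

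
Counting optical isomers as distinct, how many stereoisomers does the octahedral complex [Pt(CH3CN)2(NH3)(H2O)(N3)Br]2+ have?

15

In an octahedral complex each vertex has one trans partner and four cis neighbours.
Placing the ligands in turn and identifying arrangements related by rotation or reflection leaves 9 distinct geometric isomers.
Of these, 6 lack any improper symmetry element and so occur as enantiomeric pairs, giving 9 + 6 = 15 stereoisomers in total.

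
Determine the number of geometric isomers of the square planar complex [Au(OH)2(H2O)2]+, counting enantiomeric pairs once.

2

Working through the distinct placements yields 2 geometric isomers: OH cis; OH trans.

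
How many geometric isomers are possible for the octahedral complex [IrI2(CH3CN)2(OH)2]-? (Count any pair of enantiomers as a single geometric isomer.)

The six octahedral sites form three mutually perpendicular trans pairs.
The distinct arrangements are (5 in all): I trans, CH3CN trans, OH trans; I cis, CH3CN trans, OH cis; I cis, CH3CN cis, OH trans; I cis, CH3CN cis, OH cis (chiral); I trans, CH3CN cis, OH cis.

5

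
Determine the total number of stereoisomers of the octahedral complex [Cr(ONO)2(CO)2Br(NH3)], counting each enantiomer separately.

In an octahedral complex each vertex has one trans partner and four cis neighbours.
There are 6 geometric isomers: ONO trans, CO cis; ONO cis, CO cis (3 arrangements, 2 chiral); ONO trans, CO trans; ONO cis, CO trans.
Of these, 2 lack any improper symmetry element and so occur as enantiomeric pairs, giving 6 + 2 = 8 stereoisomers in total.

8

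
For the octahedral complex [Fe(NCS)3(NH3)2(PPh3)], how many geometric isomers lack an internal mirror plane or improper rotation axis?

0

An octahedron has six vertices in three trans pairs; every non-trans pair is cis.
The distinct arrangements are (3 in all): NCS mer, NH3 cis; NCS mer, NH3 trans; NCS fac, NH3 cis.
Each arrangement has an internal mirror plane or centre of symmetry, so none is chiral.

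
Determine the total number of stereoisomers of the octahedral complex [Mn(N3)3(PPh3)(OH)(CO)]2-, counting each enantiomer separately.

5

The six octahedral sites form three mutually perpendicular trans pairs.
The distinct arrangements are (4 in all): N3 mer (3 arrangements); N3 fac (chiral).
One of these lacks any improper symmetry element and so occurs as an enantiomeric pair, giving 4 + 1 = 5 stereoisomers in total.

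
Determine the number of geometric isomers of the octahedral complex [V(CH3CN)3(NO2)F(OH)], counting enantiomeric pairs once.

4

An octahedron has six vertices in three trans pairs; every non-trans pair is cis.
The distinct arrangements are (4 in all): CH3CN mer (3 arrangements); CH3CN fac (chiral).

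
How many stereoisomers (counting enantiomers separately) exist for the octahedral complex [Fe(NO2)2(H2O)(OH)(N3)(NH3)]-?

In an octahedral complex each vertex has one trans partner and four cis neighbours.
Systematic enumeration (placing each ligand type in turn and discarding arrangements equivalent by rotation or reflection) gives 9 geometric isomers.
Of these, 6 lack any improper symmetry element and so occur as enantiomeric pairs, giving 9 + 6 = 15 stereoisomers in total.

15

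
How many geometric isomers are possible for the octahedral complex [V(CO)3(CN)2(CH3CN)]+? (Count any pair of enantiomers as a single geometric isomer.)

An octahedron has six vertices in three trans pairs; every non-trans pair is cis.
The distinct arrangements are (3 in all): CO mer, CN cis; CO mer, CN trans; CO fac, CN cis.

3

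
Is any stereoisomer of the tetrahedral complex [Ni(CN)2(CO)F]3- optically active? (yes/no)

All four vertices of a tetrahedron are equivalent and mutually adjacent, so cis/trans isomerism cannot arise.
Only one geometric arrangement is possible.

no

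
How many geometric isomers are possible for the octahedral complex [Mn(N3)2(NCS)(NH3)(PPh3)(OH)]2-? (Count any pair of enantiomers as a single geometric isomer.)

9

An octahedron has six vertices in three trans pairs; every non-trans pair is cis.
Placing the ligands in turn and identifying arrangements related by rotation or reflection leaves 9 distinct geometric isomers.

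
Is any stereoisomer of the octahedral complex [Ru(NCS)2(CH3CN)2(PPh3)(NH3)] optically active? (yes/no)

The six octahedral sites form three mutually perpendicular trans pairs.
Systematic placement gives 6 geometric isomers: NCS trans, CH3CN trans; NCS cis, CH3CN trans; NCS cis, CH3CN cis (3 arrangements, 2 chiral); NCS trans, CH3CN cis.
Of these, 2 lack any improper symmetry element and so occur as enantiomeric pairs, giving 6 + 2 = 8 stereoisomers in total.

yes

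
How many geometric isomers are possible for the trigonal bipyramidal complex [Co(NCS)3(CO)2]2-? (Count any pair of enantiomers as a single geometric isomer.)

In a trigonal bipyramid the two axial positions differ from the three equatorial ones.
Working through the distinct placements yields 3 geometric isomers: CO both axial; CO one axial, one equatorial; CO both equatorial.

3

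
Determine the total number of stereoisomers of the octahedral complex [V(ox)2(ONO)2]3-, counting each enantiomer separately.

3

An octahedron has six vertices in three trans pairs; every non-trans pair is cis.
Each ox is bidentate and must span two cis positions.
There are 2 geometric isomers: ONO trans; ONO cis (chiral).
One of these lacks any improper symmetry element and so occurs as an enantiomeric pair, giving 2 + 1 = 3 stereoisomers in total.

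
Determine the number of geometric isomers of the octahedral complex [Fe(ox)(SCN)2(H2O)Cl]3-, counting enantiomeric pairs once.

4

Each ox is bidentate and must span two cis positions.
The distinct arrangements are (4 in all): SCN cis (3 arrangements, 2 chiral); SCN trans.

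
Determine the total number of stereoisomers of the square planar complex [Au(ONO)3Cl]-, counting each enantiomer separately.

Only one geometric arrangement is possible.

1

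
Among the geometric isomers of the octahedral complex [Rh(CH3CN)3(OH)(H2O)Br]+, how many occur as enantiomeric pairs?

1

An octahedron has six vertices in three trans pairs; every non-trans pair is cis.
There are 4 geometric isomers: CH3CN mer (3 arrangements); CH3CN fac (chiral).
One of these lacks any improper symmetry element and so occurs as an enantiomeric pair, giving 4 + 1 = 5 stereoisomers in total.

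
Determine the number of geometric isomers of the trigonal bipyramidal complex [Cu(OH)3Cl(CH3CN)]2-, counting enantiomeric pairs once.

A trigonal bipyramid has two axial and three equatorial sites, which are chemically inequivalent.
Working through the distinct placements yields 4 geometric isomers: Cl axial, CH3CN axial; Cl equatorial, CH3CN axial; Cl axial, CH3CN equatorial; Cl equatorial, CH3CN equatorial.

4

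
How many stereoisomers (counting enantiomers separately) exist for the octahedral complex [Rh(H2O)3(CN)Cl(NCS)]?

In an octahedral complex each vertex has one trans partner and four cis neighbours.
Working through the distinct placements yields 4 geometric isomers: H2O mer (3 arrangements); H2O fac (chiral).
One of these lacks any improper symmetry element and so occurs as an enantiomeric pair, giving 4 + 1 = 5 stereoisomers in total.

5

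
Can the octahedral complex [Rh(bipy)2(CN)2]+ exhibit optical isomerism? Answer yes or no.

The six octahedral sites form three mutually perpendicular trans pairs.
Each bipy is bidentate and must span two cis positions.
Working through the distinct placements yields 2 geometric isomers: CN trans; CN cis (chiral).
One of these lacks any improper symmetry element and so occurs as an enantiomeric pair, giving 2 + 1 = 3 stereoisomers in total.

yes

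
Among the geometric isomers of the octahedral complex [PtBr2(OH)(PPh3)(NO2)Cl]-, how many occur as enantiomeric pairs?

6

Placing the ligands in turn and identifying arrangements related by rotation or reflection leaves 9 distinct geometric isomers.
Of these, 6 lack any improper symmetry element and so occur as enantiomeric pairs, giving 9 + 6 = 15 stereoisomers in total.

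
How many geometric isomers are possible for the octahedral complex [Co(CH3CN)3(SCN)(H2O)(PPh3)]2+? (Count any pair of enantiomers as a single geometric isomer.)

4

In an octahedral complex each vertex has one trans partner and four cis neighbours.
Working through the distinct placements yields 4 geometric isomers: CH3CN mer (3 arrangements); CH3CN fac (chiral).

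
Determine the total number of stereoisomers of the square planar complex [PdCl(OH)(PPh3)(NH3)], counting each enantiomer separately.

In a square planar complex each vertex has one trans partner and two cis neighbours.
Systematic placement gives 3 geometric isomers: (Cl/OH trans, NH3/PPh3 trans); (Cl/PPh3 trans, NH3/OH trans); (Cl/NH3 trans, OH/PPh3 trans).
Each arrangement has an internal mirror plane or centre of symmetry, so none is chiral.

3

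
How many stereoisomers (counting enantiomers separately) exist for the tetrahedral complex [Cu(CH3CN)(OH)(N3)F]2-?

In a tetrahedral complex all four positions are equivalent and every pair of ligands is adjacent — there is no cis/trans distinction.
Only one geometric arrangement is possible; it has no improper symmetry element, so it exists as a pair of enantiomers (2 stereoisomers).

2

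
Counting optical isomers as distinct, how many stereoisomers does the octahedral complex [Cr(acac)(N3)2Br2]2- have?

4

An octahedron has six vertices in three trans pairs; every non-trans pair is cis.
Each acac is bidentate and must span two cis positions.
Systematic placement gives 3 geometric isomers: N3 cis, Br trans; N3 cis, Br cis (chiral); N3 trans, Br cis.
One of these lacks any improper symmetry element and so occurs as an enantiomeric pair, giving 3 + 1 = 4 stereoisomers in total.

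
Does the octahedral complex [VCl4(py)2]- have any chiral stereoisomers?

no

In an octahedral complex each vertex has one trans partner and four cis neighbours.
Working through the distinct placements yields 2 geometric isomers: py trans; py cis.
Each arrangement has an internal mirror plane or centre of symmetry, so none is chiral.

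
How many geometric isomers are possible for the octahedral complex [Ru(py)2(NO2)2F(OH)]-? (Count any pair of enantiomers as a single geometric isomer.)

6

Working through the distinct placements yields 6 geometric isomers: py trans, NO2 cis; py cis, NO2 cis (3 arrangements, 2 chiral); py trans, NO2 trans; py cis, NO2 trans.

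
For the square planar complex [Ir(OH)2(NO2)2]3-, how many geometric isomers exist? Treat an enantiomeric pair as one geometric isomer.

Systematic placement gives 2 geometric isomers: OH cis; OH trans.

2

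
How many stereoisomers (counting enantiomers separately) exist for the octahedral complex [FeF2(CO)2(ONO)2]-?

6

An octahedron has six vertices in three trans pairs; every non-trans pair is cis.
The distinct arrangements are (5 in all): F trans, CO trans, ONO trans; F cis, CO trans, ONO cis; F cis, CO cis, ONO trans; F cis, CO cis, ONO cis (chiral); F trans, CO cis, ONO cis.
One of these lacks any improper symmetry element and so occurs as an enantiomeric pair, giving 5 + 1 = 6 stereoisomers in total.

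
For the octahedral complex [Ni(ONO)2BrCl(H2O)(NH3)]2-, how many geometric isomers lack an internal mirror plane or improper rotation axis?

Systematic enumeration (placing each ligand type in turn and discarding arrangements equivalent by rotation or reflection) gives 9 geometric isomers.
Of these, 6 lack any improper symmetry element and so occur as enantiomeric pairs, giving 9 + 6 = 15 stereoisomers in total.

6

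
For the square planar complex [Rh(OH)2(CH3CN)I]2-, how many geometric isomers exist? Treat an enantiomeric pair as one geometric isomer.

2

A square has two trans pairs of vertices; adjacent vertices are cis.
Systematic placement gives 2 geometric isomers: OH cis; OH trans.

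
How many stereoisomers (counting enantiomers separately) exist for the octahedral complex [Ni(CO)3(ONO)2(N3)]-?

3

The six octahedral sites form three mutually perpendicular trans pairs.
The distinct arrangements are (3 in all): CO mer, ONO trans; CO mer, ONO cis; CO fac, ONO cis.
Each arrangement has an internal mirror plane or centre of symmetry, so none is chiral.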